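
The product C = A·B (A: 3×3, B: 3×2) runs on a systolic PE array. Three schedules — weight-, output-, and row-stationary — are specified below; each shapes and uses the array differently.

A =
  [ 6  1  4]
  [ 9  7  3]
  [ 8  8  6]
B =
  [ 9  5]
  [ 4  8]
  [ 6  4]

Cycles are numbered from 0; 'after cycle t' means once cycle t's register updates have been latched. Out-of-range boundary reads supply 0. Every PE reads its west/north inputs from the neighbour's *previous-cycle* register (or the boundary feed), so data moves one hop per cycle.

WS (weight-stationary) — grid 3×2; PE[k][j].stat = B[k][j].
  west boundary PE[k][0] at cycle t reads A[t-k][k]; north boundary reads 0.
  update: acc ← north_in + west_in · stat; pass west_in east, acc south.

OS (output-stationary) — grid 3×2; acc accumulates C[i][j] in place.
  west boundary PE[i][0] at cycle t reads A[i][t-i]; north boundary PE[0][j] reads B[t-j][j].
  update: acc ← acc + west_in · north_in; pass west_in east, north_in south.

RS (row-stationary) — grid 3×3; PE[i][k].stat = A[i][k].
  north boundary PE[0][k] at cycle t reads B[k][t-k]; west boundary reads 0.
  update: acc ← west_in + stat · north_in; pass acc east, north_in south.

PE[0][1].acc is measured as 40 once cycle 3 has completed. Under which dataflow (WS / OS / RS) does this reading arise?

WS [3×2] PE[0][1] across cycles:
  cycle 0: PE[0][1] → acc 0, east 0, south 0
  cycle 1: PE[0][1] → acc 30, east 6, south 30
  cycle 2: PE[0][1] → acc 45, east 9, south 45
  cycle 3: PE[0][1] → acc 40, east 8, south 40
OS [3×2] PE[0][1] across cycles:
  cycle 0: PE[0][1] → acc 0, east 0, south 0
  cycle 1: PE[0][1] → acc 30, east 6, south 5
  cycle 2: PE[0][1] → acc 38, east 1, south 8
  cycle 3: PE[0][1] → acc 54, east 4, south 4
RS [3×3] PE[0][1] across cycles:
  cycle 0: PE[0][1] → acc 0, east 0, south 0
  cycle 1: PE[0][1] → acc 58, east 58, south 4
  cycle 2: PE[0][1] → acc 38, east 38, south 8
  cycle 3: PE[0][1] → acc 0, east 0, south 0

dataflow = WS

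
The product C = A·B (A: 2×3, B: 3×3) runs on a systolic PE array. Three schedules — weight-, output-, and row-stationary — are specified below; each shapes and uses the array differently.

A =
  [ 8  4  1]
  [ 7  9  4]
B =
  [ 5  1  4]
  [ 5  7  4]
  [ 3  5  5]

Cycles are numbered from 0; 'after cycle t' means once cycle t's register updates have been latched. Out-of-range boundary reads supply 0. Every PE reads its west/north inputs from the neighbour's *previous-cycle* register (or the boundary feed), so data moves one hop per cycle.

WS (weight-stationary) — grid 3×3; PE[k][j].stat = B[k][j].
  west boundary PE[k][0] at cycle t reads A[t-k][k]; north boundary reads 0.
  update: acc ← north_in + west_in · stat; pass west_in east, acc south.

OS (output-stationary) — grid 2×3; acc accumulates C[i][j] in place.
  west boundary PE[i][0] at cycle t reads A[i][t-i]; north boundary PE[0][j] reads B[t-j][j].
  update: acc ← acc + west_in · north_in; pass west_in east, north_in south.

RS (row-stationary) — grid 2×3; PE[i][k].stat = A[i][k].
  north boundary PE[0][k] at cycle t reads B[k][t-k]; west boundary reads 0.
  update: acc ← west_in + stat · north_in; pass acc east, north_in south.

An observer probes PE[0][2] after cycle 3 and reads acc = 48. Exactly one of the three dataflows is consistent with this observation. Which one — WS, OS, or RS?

dataflow = OS

WS (3×3 grid), PE[0][2]:
  [0] (0,2) acc=0 (h:0 v:0)
  [1] (0,2) acc=0 (h:0 v:0)
  [2] (0,2) acc=32 (h:8 v:32)
  [3] (0,2) acc=28 (h:7 v:28)
OS (2×3 grid), PE[0][2]:
  [0] (0,2) acc=0 (h:0 v:0)
  [1] (0,2) acc=0 (h:0 v:0)
  [2] (0,2) acc=32 (h:8 v:4)
  [3] (0,2) acc=48 (h:4 v:4)
RS (2×3 grid), PE[0][2]:
  [0] (0,2) acc=0 (h:0 v:0)
  [1] (0,2) acc=0 (h:0 v:0)
  [2] (0,2) acc=63 (h:63 v:3)
  [3] (0,2) acc=41 (h:41 v:5)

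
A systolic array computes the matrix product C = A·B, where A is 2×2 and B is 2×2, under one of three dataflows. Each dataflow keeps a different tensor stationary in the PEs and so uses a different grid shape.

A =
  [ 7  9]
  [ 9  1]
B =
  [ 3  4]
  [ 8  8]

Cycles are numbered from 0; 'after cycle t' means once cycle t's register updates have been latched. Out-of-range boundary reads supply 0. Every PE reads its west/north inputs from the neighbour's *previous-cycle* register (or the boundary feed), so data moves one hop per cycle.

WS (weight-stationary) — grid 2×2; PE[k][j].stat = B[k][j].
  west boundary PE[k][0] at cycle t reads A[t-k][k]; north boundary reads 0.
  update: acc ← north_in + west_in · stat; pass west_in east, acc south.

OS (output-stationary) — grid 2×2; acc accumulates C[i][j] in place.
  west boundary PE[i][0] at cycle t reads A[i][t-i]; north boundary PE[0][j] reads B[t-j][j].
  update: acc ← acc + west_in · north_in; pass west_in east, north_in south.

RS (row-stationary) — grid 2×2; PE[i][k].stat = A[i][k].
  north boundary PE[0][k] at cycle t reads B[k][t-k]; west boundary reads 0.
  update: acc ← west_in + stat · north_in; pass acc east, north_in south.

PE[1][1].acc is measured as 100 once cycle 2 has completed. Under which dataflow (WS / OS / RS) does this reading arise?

Under WS (2×2), PE[1][1]:
  after 0 — PE[1][1] acc=0, pass-E 0, pass-S 0
  after 1 — PE[1][1] acc=0, pass-E 0, pass-S 0
  after 2 — PE[1][1] acc=100, pass-E 9, pass-S 100
Under OS (2×2), PE[1][1]:
  after 0 — PE[1][1] acc=0, pass-E 0, pass-S 0
  after 1 — PE[1][1] acc=0, pass-E 0, pass-S 0
  after 2 — PE[1][1] acc=36, pass-E 9, pass-S 4
Under RS (2×2), PE[1][1]:
  after 0 — PE[1][1] acc=0, pass-E 0, pass-S 0
  after 1 — PE[1][1] acc=0, pass-E 0, pass-S 0
  after 2 — PE[1][1] acc=35, pass-E 35, pass-S 8

dataflow = WS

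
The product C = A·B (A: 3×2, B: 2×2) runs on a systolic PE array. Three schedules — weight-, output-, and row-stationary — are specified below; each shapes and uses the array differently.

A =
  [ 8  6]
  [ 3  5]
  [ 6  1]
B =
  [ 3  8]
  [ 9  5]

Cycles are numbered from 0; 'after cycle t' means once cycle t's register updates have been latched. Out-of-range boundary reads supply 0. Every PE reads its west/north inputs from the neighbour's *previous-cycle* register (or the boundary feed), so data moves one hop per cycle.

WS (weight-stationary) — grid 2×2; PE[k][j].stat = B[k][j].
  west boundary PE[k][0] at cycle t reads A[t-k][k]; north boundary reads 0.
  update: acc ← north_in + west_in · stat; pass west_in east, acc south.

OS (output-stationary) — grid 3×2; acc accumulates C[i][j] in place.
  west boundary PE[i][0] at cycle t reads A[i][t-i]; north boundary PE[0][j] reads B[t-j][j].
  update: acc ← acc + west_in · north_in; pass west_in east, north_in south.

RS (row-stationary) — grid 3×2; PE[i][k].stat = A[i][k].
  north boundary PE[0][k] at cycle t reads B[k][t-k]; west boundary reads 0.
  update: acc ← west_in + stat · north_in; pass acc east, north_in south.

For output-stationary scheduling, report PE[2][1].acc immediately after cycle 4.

PE[2][1].acc = 53

OS on a 3×2 grid — tracing PE[2][1] and its feeders:
  c0 r1c1: 0 / 0 / 0
  c0 r2c0: 0 / 0 / 0
  c0 r2c1: 0 / 0 / 0
  c1 r1c1: 0 / 0 / 0
  c1 r2c0: 0 / 0 / 0
  c1 r2c1: 0 / 0 / 0
  c2 r1c1: 24 / 3 / 8
  c2 r2c0: 18 / 6 / 3
  c2 r2c1: 0 / 0 / 0
  c3 r1c1: 49 / 5 / 5
  c3 r2c0: 27 / 1 / 9
  c3 r2c1: 48 / 6 / 8
  c4 r1c1: 49 / 0 / 0
  c4 r2c0: 27 / 0 / 0
  c4 r2c1: 53 / 1 / 5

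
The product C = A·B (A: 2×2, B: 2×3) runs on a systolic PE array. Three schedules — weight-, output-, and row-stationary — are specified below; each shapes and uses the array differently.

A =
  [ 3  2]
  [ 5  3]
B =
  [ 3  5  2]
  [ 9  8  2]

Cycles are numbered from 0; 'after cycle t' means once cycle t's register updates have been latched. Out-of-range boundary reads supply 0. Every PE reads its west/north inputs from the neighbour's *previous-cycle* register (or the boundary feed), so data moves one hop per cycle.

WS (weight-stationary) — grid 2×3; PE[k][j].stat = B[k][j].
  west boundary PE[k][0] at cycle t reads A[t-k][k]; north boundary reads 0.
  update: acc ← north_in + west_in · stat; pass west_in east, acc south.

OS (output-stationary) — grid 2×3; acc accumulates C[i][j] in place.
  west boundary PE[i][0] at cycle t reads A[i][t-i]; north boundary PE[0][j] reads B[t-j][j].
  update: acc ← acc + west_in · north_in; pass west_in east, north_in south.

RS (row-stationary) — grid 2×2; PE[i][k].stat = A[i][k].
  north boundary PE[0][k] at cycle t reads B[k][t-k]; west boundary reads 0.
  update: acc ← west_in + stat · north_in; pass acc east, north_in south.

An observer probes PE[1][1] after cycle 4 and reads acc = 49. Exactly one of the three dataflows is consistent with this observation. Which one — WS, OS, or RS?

WS [2×3] PE[1][1] across cycles:
  c0 r1c1: 0 / 0 / 0
  c1 r1c1: 0 / 0 / 0
  c2 r1c1: 31 / 2 / 31
  c3 r1c1: 49 / 3 / 49
  c4 r1c1: 0 / 0 / 0
OS [2×3] PE[1][1] across cycles:
  c0 r1c1: 0 / 0 / 0
  c1 r1c1: 0 / 0 / 0
  c2 r1c1: 25 / 5 / 5
  c3 r1c1: 49 / 3 / 8
  c4 r1c1: 49 / 0 / 0
RS [2×2] PE[1][1] across cycles:
  c0 r1c1: 0 / 0 / 0
  c1 r1c1: 0 / 0 / 0
  c2 r1c1: 42 / 42 / 9
  c3 r1c1: 49 / 49 / 8
  c4 r1c1: 16 / 16 / 2

dataflow = OS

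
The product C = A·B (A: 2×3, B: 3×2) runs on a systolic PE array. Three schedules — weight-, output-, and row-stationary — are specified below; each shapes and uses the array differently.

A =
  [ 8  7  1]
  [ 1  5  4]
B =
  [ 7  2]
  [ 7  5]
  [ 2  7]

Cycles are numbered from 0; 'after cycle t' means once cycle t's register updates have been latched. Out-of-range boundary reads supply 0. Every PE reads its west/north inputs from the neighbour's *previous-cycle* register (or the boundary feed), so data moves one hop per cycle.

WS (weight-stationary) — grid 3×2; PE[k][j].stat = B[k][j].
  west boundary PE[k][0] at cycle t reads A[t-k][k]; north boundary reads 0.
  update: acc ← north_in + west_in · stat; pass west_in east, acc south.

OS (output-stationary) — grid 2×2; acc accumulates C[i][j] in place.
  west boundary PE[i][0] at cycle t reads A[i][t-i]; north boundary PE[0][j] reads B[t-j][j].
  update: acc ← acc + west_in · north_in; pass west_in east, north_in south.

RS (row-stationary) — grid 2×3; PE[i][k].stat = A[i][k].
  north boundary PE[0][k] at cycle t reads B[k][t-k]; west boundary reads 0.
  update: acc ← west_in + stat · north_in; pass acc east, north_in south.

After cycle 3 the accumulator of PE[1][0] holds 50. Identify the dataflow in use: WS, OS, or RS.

dataflow = OS

— WS: 3×2; PE[1][0] trace:
  t=0 PE[1][0]: acc=0 h=0 v=0
  t=1 PE[1][0]: acc=105 h=7 v=105
  t=2 PE[1][0]: acc=42 h=5 v=42
  t=3 PE[1][0]: acc=0 h=0 v=0
— OS: 2×2; PE[1][0] trace:
  t=0 PE[1][0]: acc=0 h=0 v=0
  t=1 PE[1][0]: acc=7 h=1 v=7
  t=2 PE[1][0]: acc=42 h=5 v=7
  t=3 PE[1][0]: acc=50 h=4 v=2
— RS: 2×3; PE[1][0] trace:
  t=0 PE[1][0]: acc=0 h=0 v=0
  t=1 PE[1][0]: acc=7 h=7 v=7
  t=2 PE[1][0]: acc=2 h=2 v=2
  t=3 PE[1][0]: acc=0 h=0 v=0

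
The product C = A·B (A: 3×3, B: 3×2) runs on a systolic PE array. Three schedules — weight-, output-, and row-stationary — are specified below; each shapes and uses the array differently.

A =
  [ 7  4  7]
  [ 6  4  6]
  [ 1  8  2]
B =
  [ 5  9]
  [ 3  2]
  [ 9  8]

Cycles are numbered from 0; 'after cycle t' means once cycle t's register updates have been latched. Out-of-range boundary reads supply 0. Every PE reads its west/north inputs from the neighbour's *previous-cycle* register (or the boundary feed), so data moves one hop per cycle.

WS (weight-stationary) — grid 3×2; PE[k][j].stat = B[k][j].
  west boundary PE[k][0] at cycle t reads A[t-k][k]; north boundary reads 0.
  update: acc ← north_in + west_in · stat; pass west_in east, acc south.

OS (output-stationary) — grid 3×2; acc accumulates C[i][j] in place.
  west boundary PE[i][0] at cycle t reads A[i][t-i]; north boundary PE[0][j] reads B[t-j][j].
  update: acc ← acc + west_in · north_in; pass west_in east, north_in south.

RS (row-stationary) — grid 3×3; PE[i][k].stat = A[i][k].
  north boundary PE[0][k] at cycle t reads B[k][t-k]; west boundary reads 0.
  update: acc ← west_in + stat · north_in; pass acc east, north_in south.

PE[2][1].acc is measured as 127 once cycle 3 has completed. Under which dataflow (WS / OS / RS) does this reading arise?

dataflow = WS

WS [3×2] PE[2][1] across cycles:
  t=0 PE[2][1]: acc=0 h=0 v=0
  t=1 PE[2][1]: acc=0 h=0 v=0
  t=2 PE[2][1]: acc=0 h=0 v=0
  t=3 PE[2][1]: acc=127 h=7 v=127
OS [3×2] PE[2][1] across cycles:
  t=0 PE[2][1]: acc=0 h=0 v=0
  t=1 PE[2][1]: acc=0 h=0 v=0
  t=2 PE[2][1]: acc=0 h=0 v=0
  t=3 PE[2][1]: acc=9 h=1 v=9
RS [3×3] PE[2][1] across cycles:
  t=0 PE[2][1]: acc=0 h=0 v=0
  t=1 PE[2][1]: acc=0 h=0 v=0
  t=2 PE[2][1]: acc=0 h=0 v=0
  t=3 PE[2][1]: acc=29 h=29 v=3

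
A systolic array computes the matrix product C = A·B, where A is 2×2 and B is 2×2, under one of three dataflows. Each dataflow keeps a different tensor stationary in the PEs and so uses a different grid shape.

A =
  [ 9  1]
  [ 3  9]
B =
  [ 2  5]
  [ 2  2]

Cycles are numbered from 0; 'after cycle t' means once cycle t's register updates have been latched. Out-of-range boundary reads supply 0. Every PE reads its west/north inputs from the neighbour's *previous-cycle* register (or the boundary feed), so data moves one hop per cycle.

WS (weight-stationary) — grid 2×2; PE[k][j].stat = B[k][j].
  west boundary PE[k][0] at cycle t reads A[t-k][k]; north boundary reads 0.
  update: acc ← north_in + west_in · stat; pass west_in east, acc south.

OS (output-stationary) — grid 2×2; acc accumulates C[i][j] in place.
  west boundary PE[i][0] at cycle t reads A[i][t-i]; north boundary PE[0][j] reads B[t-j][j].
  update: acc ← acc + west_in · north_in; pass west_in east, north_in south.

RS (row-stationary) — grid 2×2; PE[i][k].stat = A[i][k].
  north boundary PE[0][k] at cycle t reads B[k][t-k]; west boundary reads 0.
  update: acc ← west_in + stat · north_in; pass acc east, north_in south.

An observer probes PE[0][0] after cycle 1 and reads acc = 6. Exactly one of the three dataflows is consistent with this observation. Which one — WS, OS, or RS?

dataflow = WS

— WS: 2×2; PE[0][0] trace:
  [0] (0,0) acc=18 (h:9 v:18)
  [1] (0,0) acc=6 (h:3 v:6)
— OS: 2×2; PE[0][0] trace:
  [0] (0,0) acc=18 (h:9 v:2)
  [1] (0,0) acc=20 (h:1 v:2)
— RS: 2×2; PE[0][0] trace:
  [0] (0,0) acc=18 (h:18 v:2)
  [1] (0,0) acc=45 (h:45 v:5)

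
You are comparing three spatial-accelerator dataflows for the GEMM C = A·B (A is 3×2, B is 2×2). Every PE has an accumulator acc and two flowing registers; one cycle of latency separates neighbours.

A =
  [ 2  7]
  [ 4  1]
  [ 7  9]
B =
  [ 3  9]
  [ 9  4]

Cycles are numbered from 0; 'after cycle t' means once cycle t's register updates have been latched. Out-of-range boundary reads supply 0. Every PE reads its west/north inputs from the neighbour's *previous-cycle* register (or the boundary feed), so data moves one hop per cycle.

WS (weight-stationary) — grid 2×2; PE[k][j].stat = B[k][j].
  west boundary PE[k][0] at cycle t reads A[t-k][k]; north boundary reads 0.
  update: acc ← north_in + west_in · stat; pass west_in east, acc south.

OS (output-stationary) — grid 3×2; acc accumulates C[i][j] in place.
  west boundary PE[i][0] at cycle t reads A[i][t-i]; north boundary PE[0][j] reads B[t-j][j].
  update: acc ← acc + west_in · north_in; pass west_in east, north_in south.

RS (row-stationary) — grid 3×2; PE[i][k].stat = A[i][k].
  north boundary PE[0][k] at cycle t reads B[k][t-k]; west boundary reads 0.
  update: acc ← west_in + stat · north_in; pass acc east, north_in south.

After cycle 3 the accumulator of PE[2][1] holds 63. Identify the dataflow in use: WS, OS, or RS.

WS: PE[2][1] is outside its 2×2 grid.
— OS: 3×2; PE[2][1] trace:
  step 0 · PE2,1: acc=0; fwd→0 fwd↓0
  step 1 · PE2,1: acc=0; fwd→0 fwd↓0
  step 2 · PE2,1: acc=0; fwd→0 fwd↓0
  step 3 · PE2,1: acc=63; fwd→7 fwd↓9
— RS: 3×2; PE[2][1] trace:
  step 0 · PE2,1: acc=0; fwd→0 fwd↓0
  step 1 · PE2,1: acc=0; fwd→0 fwd↓0
  step 2 · PE2,1: acc=0; fwd→0 fwd↓0
  step 3 · PE2,1: acc=102; fwd→102 fwd↓9

dataflow = OS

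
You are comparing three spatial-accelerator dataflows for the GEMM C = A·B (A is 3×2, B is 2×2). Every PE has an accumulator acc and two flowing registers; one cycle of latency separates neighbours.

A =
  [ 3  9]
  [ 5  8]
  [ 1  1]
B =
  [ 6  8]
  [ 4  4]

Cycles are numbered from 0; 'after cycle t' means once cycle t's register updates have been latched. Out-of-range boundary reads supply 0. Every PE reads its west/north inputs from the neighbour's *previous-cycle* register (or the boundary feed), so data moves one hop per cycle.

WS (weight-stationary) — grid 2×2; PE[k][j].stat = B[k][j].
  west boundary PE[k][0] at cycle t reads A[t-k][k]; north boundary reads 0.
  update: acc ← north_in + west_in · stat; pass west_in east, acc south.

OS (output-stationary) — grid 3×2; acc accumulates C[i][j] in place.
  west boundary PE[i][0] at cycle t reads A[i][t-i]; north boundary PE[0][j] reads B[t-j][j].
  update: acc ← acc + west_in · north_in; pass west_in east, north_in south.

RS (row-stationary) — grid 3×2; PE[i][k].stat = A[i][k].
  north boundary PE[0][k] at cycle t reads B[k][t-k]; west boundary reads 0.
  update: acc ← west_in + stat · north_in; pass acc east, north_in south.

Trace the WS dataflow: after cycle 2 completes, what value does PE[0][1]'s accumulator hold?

PE[0][1].acc = 40

WS 2×2: PE[0][1] cycle-by-cycle (with neighbour feeds):
  cycle 0: PE[0][0] → acc 18, east 3, south 18
  cycle 0: PE[0][1] → acc 0, east 0, south 0
  cycle 1: PE[0][0] → acc 30, east 5, south 30
  cycle 1: PE[0][1] → acc 24, east 3, south 24
  cycle 2: PE[0][0] → acc 6, east 1, south 6
  cycle 2: PE[0][1] → acc 40, east 5, south 40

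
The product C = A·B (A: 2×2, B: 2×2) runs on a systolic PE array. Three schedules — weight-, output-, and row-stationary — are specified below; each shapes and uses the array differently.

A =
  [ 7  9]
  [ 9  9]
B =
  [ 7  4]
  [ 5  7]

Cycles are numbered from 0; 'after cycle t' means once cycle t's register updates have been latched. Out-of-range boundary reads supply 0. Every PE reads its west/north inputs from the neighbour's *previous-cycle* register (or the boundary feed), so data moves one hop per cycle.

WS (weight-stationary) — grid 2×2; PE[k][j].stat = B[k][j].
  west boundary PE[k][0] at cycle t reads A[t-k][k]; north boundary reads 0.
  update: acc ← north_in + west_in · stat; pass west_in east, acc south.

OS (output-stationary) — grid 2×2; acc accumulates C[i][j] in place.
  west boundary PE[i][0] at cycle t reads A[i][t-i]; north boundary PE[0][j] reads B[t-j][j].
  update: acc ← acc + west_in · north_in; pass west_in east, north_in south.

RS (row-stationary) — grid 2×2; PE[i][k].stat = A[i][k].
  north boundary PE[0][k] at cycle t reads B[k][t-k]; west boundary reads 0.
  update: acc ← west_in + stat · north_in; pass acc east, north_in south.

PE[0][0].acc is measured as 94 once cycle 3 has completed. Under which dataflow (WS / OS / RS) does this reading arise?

dataflow = OS

WS (2×2 grid), PE[0][0]:
  @0  [0,0]  acc 49  |  →7  ↓49
  @1  [0,0]  acc 63  |  →9  ↓63
  @2  [0,0]  acc 0  |  →0  ↓0
  @3  [0,0]  acc 0  |  →0  ↓0
OS (2×2 grid), PE[0][0]:
  @0  [0,0]  acc 49  |  →7  ↓7
  @1  [0,0]  acc 94  |  →9  ↓5
  @2  [0,0]  acc 94  |  →0  ↓0
  @3  [0,0]  acc 94  |  →0  ↓0
RS (2×2 grid), PE[0][0]:
  @0  [0,0]  acc 49  |  →49  ↓7
  @1  [0,0]  acc 28  |  →28  ↓4
  @2  [0,0]  acc 0  |  →0  ↓0
  @3  [0,0]  acc 0  |  →0  ↓0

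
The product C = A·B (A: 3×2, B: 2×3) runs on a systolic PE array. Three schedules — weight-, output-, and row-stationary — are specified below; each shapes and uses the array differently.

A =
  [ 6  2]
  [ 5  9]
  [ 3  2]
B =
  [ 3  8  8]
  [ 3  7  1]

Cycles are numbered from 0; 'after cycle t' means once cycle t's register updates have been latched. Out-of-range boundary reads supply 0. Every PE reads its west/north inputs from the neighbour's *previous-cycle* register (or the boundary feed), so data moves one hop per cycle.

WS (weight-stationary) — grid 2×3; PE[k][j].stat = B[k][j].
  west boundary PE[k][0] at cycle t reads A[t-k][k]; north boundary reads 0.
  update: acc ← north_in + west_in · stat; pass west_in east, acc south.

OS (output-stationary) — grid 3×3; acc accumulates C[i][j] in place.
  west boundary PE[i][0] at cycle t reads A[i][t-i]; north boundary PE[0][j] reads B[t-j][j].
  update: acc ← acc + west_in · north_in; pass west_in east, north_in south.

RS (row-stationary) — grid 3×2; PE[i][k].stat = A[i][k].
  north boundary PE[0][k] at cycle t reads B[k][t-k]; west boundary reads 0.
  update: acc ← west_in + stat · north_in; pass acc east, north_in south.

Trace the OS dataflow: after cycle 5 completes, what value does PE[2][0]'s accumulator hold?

PE[2][0].acc = 15

OS (3×3). Following PE[2][0] plus its west/north inputs:
  0: (1,0).acc=0  regs=<0,0>
  0: (2,0).acc=0  regs=<0,0>
  1: (1,0).acc=15  regs=<5,3>
  1: (2,0).acc=0  regs=<0,0>
  2: (1,0).acc=42  regs=<9,3>
  2: (2,0).acc=9  regs=<3,3>
  3: (1,0).acc=42  regs=<0,0>
  3: (2,0).acc=15  regs=<2,3>
  4: (1,0).acc=42  regs=<0,0>
  4: (2,0).acc=15  regs=<0,0>
  5: (1,0).acc=42  regs=<0,0>
  5: (2,0).acc=15  regs=<0,0>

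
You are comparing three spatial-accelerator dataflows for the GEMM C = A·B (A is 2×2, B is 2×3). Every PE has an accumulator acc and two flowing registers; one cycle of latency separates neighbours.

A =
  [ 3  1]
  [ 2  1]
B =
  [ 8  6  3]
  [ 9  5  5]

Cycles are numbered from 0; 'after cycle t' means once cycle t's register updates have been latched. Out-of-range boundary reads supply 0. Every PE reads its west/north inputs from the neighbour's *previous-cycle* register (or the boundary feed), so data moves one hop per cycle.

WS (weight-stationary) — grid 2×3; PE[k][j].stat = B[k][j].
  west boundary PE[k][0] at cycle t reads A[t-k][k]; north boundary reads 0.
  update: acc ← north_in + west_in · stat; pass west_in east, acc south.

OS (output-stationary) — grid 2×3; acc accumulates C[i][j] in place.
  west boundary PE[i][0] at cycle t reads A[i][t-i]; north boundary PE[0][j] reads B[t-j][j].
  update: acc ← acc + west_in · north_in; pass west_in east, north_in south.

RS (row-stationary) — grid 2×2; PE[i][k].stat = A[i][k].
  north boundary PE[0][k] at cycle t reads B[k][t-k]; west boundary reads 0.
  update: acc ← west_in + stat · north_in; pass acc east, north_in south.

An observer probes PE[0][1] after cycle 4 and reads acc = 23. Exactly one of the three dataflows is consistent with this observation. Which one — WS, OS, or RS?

dataflow = OS

WS [2×3] PE[0][1] across cycles:
  [0] (0,1) acc=0 (h:0 v:0)
  [1] (0,1) acc=18 (h:3 v:18)
  [2] (0,1) acc=12 (h:2 v:12)
  [3] (0,1) acc=0 (h:0 v:0)
  [4] (0,1) acc=0 (h:0 v:0)
OS [2×3] PE[0][1] across cycles:
  [0] (0,1) acc=0 (h:0 v:0)
  [1] (0,1) acc=18 (h:3 v:6)
  [2] (0,1) acc=23 (h:1 v:5)
  [3] (0,1) acc=23 (h:0 v:0)
  [4] (0,1) acc=23 (h:0 v:0)
RS [2×2] PE[0][1] across cycles:
  [0] (0,1) acc=0 (h:0 v:0)
  [1] (0,1) acc=33 (h:33 v:9)
  [2] (0,1) acc=23 (h:23 v:5)
  [3] (0,1) acc=14 (h:14 v:5)
  [4] (0,1) acc=0 (h:0 v:0)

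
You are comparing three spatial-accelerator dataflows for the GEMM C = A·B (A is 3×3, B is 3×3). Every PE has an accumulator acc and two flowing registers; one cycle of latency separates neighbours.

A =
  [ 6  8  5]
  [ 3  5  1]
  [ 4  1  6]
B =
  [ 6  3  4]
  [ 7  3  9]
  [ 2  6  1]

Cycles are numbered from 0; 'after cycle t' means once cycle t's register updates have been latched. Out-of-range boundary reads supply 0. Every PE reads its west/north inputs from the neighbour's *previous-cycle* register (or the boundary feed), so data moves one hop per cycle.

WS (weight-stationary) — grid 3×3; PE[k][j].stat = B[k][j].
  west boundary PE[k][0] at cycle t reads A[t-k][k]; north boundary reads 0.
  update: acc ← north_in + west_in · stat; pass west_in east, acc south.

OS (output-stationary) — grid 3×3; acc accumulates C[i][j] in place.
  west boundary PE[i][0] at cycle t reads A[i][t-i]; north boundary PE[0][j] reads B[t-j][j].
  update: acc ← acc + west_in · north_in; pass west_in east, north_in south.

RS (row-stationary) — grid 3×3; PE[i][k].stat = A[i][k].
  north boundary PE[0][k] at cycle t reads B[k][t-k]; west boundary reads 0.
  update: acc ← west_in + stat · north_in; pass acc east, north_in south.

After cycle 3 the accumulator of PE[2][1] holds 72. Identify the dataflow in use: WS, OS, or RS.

dataflow = WS

WS [3×3] PE[2][1] across cycles:
  after 0 — PE[2][1] acc=0, pass-E 0, pass-S 0
  after 1 — PE[2][1] acc=0, pass-E 0, pass-S 0
  after 2 — PE[2][1] acc=0, pass-E 0, pass-S 0
  after 3 — PE[2][1] acc=72, pass-E 5, pass-S 72
OS [3×3] PE[2][1] across cycles:
  after 0 — PE[2][1] acc=0, pass-E 0, pass-S 0
  after 1 — PE[2][1] acc=0, pass-E 0, pass-S 0
  after 2 — PE[2][1] acc=0, pass-E 0, pass-S 0
  after 3 — PE[2][1] acc=12, pass-E 4, pass-S 3
RS [3×3] PE[2][1] across cycles:
  after 0 — PE[2][1] acc=0, pass-E 0, pass-S 0
  after 1 — PE[2][1] acc=0, pass-E 0, pass-S 0
  after 2 — PE[2][1] acc=0, pass-E 0, pass-S 0
  after 3 — PE[2][1] acc=31, pass-E 31, pass-S 7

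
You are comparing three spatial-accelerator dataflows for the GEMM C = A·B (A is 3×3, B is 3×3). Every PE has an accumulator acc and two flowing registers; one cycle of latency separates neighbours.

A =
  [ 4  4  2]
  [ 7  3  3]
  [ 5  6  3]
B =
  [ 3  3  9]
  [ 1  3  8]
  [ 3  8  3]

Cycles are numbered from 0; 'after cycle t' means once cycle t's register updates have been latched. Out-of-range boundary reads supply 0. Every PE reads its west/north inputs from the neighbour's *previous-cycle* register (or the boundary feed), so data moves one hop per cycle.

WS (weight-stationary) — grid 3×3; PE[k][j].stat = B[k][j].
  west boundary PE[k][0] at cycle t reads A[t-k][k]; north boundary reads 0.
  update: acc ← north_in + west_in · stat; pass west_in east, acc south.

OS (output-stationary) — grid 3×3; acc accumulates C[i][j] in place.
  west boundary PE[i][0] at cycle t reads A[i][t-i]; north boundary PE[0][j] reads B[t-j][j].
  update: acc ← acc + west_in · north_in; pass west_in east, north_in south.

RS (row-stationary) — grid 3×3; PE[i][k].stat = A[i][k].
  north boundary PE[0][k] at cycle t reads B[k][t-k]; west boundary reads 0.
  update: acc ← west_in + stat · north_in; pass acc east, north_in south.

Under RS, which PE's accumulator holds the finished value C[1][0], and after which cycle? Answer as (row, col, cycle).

RS: C[1][0] accumulates in PE[1][2]:
  cycle 0: PE[1][2] → acc 0, east 0, south 0
  cycle 1: PE[1][2] → acc 0, east 0, south 0
  cycle 2: PE[1][2] → acc 0, east 0, south 0
  cycle 3: PE[1][2] → acc 33, east 33, south 3

(row, col, cycle) = (1, 2, 3)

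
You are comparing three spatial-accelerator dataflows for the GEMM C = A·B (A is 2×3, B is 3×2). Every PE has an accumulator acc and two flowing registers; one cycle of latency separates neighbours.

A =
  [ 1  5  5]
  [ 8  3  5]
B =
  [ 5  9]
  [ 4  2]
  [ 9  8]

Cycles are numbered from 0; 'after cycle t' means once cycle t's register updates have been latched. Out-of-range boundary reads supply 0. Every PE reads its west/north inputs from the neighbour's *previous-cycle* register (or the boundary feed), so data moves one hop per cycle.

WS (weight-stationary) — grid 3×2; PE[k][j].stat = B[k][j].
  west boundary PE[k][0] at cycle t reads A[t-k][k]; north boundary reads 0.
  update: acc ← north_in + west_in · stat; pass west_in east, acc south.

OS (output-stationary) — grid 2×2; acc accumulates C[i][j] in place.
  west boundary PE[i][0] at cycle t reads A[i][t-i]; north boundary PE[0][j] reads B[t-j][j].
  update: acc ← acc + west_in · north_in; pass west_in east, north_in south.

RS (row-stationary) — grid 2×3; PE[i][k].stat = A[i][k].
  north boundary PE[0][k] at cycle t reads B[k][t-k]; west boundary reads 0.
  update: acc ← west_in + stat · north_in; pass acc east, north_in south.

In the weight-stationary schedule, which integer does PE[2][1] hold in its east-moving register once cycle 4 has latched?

register = 5

WS on a 3×2 grid — tracing PE[2][1] and its feeders:
  [0] (1,1) acc=0 (h:0 v:0)
  [0] (2,0) acc=0 (h:0 v:0)
  [0] (2,1) acc=0 (h:0 v:0)
  [1] (1,1) acc=0 (h:0 v:0)
  [1] (2,0) acc=0 (h:0 v:0)
  [1] (2,1) acc=0 (h:0 v:0)
  [2] (1,1) acc=19 (h:5 v:19)
  [2] (2,0) acc=70 (h:5 v:70)
  [2] (2,1) acc=0 (h:0 v:0)
  [3] (1,1) acc=78 (h:3 v:78)
  [3] (2,0) acc=97 (h:5 v:97)
  [3] (2,1) acc=59 (h:5 v:59)
  [4] (1,1) acc=0 (h:0 v:0)
  [4] (2,0) acc=0 (h:0 v:0)
  [4] (2,1) acc=118 (h:5 v:118)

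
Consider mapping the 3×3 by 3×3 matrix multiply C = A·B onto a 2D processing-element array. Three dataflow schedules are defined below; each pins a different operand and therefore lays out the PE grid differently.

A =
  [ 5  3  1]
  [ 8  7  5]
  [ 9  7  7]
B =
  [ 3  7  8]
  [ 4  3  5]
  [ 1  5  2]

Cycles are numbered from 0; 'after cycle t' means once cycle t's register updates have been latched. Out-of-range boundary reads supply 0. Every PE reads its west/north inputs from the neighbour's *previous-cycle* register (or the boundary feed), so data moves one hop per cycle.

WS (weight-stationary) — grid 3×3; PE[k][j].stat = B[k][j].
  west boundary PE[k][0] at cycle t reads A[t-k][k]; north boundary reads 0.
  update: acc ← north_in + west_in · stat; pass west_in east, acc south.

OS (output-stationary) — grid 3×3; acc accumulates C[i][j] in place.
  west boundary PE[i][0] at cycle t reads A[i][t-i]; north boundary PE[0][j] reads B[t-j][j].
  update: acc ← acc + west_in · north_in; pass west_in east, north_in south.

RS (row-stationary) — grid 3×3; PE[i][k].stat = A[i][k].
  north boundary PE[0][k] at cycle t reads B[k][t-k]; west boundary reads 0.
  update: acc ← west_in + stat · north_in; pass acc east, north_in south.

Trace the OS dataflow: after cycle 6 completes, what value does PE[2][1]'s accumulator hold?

OS on a 3×3 grid — tracing PE[2][1] and its feeders:
  [0] (1,1) acc=0 (h:0 v:0)
  [0] (2,0) acc=0 (h:0 v:0)
  [0] (2,1) acc=0 (h:0 v:0)
  [1] (1,1) acc=0 (h:0 v:0)
  [1] (2,0) acc=0 (h:0 v:0)
  [1] (2,1) acc=0 (h:0 v:0)
  [2] (1,1) acc=56 (h:8 v:7)
  [2] (2,0) acc=27 (h:9 v:3)
  [2] (2,1) acc=0 (h:0 v:0)
  [3] (1,1) acc=77 (h:7 v:3)
  [3] (2,0) acc=55 (h:7 v:4)
  [3] (2,1) acc=63 (h:9 v:7)
  [4] (1,1) acc=102 (h:5 v:5)
  [4] (2,0) acc=62 (h:7 v:1)
  [4] (2,1) acc=84 (h:7 v:3)
  [5] (1,1) acc=102 (h:0 v:0)
  [5] (2,0) acc=62 (h:0 v:0)
  [5] (2,1) acc=119 (h:7 v:5)
  [6] (1,1) acc=102 (h:0 v:0)
  [6] (2,0) acc=62 (h:0 v:0)
  [6] (2,1) acc=119 (h:0 v:0)

PE[2][1].acc = 119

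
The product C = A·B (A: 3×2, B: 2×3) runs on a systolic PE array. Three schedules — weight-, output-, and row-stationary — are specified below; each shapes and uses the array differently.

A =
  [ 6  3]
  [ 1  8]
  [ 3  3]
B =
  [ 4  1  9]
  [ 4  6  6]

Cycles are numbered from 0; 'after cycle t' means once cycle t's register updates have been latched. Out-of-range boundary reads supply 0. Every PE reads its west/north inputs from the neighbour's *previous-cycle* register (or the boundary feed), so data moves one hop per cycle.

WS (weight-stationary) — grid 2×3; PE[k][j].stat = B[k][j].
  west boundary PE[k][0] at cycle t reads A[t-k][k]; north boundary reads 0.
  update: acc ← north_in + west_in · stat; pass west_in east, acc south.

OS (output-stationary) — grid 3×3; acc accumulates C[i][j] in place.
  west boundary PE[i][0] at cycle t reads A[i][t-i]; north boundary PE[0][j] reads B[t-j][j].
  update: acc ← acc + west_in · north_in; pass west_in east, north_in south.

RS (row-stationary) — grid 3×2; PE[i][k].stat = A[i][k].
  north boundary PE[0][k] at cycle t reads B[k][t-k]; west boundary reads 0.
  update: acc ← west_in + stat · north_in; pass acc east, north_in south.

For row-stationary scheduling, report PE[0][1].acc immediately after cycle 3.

PE[0][1].acc = 72

RS (3×2). Following PE[0][1] plus its west/north inputs:
  @0  [0,0]  acc 24  |  →24  ↓4
  @0  [0,1]  acc 0  |  →0  ↓0
  @1  [0,0]  acc 6  |  →6  ↓1
  @1  [0,1]  acc 36  |  →36  ↓4
  @2  [0,0]  acc 54  |  →54  ↓9
  @2  [0,1]  acc 24  |  →24  ↓6
  @3  [0,0]  acc 0  |  →0  ↓0
  @3  [0,1]  acc 72  |  →72  ↓6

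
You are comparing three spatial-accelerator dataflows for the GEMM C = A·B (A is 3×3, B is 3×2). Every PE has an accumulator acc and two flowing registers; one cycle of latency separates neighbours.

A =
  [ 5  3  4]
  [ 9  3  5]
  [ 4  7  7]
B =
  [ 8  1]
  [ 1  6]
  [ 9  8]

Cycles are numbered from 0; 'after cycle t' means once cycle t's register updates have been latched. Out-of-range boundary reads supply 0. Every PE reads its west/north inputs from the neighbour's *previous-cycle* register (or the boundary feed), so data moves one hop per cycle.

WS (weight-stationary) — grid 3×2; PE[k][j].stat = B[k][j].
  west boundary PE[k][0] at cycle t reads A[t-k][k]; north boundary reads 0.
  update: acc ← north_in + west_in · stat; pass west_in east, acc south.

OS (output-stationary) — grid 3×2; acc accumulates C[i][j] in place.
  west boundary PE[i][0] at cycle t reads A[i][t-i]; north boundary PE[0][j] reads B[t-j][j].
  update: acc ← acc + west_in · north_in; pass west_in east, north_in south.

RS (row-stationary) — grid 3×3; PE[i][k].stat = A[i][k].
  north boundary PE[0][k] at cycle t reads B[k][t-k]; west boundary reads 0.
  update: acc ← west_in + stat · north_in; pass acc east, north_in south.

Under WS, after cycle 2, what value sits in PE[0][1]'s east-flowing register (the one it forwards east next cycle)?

WS 3×2: PE[0][1] cycle-by-cycle (with neighbour feeds):
  [0] (0,0) acc=40 (h:5 v:40)
  [0] (0,1) acc=0 (h:0 v:0)
  [1] (0,0) acc=72 (h:9 v:72)
  [1] (0,1) acc=5 (h:5 v:5)
  [2] (0,0) acc=32 (h:4 v:32)
  [2] (0,1) acc=9 (h:9 v:9)

register = 9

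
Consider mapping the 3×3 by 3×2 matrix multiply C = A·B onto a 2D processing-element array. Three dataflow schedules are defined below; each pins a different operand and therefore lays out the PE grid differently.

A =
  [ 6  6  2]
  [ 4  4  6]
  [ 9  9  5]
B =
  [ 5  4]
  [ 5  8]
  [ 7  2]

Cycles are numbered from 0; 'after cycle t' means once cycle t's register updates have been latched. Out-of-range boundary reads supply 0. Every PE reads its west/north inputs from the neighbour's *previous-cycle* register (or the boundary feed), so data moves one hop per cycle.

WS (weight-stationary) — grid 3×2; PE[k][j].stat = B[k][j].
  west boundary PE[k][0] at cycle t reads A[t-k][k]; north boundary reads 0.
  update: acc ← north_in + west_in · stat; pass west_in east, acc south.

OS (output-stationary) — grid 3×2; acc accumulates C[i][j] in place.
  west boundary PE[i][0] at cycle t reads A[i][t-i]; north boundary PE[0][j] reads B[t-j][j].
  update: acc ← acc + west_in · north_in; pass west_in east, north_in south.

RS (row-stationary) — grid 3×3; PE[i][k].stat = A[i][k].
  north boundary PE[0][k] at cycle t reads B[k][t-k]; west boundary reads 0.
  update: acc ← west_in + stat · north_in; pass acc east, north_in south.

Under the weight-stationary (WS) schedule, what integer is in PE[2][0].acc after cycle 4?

Tracing WS — 3×2 array, target PE[2][0]:
  t=0 PE[1][0]: acc=0 h=0 v=0
  t=0 PE[2][0]: acc=0 h=0 v=0
  t=1 PE[1][0]: acc=60 h=6 v=60
  t=1 PE[2][0]: acc=0 h=0 v=0
  t=2 PE[1][0]: acc=40 h=4 v=40
  t=2 PE[2][0]: acc=74 h=2 v=74
  t=3 PE[1][0]: acc=90 h=9 v=90
  t=3 PE[2][0]: acc=82 h=6 v=82
  t=4 PE[1][0]: acc=0 h=0 v=0
  t=4 PE[2][0]: acc=125 h=5 v=125

PE[2][0].acc = 125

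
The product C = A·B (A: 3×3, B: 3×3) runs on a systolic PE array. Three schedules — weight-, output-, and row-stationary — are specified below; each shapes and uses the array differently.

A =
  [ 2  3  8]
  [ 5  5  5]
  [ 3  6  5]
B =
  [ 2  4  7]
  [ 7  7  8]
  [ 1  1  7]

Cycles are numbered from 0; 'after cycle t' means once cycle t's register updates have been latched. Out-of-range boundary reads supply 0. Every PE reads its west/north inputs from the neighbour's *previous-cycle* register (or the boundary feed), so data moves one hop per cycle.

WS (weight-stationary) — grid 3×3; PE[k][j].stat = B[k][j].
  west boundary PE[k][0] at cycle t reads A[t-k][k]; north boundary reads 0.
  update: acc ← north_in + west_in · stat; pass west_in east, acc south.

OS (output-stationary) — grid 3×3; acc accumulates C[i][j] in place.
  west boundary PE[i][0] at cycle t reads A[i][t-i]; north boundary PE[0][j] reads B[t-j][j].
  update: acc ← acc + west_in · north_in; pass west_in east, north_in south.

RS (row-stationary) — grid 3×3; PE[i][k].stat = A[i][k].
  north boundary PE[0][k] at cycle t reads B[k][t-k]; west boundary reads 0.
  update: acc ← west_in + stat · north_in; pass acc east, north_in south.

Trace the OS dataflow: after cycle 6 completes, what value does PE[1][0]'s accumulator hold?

PE[1][0].acc = 50

OS 3×3: PE[1][0] cycle-by-cycle (with neighbour feeds):
  [0] (0,0) acc=4 (h:2 v:2)
  [0] (1,0) acc=0 (h:0 v:0)
  [1] (0,0) acc=25 (h:3 v:7)
  [1] (1,0) acc=10 (h:5 v:2)
  [2] (0,0) acc=33 (h:8 v:1)
  [2] (1,0) acc=45 (h:5 v:7)
  [3] (0,0) acc=33 (h:0 v:0)
  [3] (1,0) acc=50 (h:5 v:1)
  [4] (0,0) acc=33 (h:0 v:0)
  [4] (1,0) acc=50 (h:0 v:0)
  [5] (0,0) acc=33 (h:0 v:0)
  [5] (1,0) acc=50 (h:0 v:0)
  [6] (0,0) acc=33 (h:0 v:0)
  [6] (1,0) acc=50 (h:0 v:0)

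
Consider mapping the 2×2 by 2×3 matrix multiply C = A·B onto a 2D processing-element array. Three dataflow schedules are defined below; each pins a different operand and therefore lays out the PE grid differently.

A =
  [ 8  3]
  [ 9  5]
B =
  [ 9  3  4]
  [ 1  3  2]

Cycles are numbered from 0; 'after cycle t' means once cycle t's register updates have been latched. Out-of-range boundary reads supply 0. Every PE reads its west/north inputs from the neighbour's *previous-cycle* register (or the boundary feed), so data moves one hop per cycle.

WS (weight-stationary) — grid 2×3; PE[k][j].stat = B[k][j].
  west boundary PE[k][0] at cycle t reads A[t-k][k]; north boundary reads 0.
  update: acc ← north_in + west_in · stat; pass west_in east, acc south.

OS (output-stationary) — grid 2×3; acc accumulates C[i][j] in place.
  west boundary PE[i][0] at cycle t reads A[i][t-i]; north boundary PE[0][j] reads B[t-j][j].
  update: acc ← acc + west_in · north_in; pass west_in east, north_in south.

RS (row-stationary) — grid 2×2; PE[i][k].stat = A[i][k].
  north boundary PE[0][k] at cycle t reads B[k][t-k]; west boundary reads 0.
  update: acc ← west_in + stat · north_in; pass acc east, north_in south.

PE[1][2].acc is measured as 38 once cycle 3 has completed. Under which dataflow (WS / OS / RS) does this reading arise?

dataflow = WS

— WS: 2×3; PE[1][2] trace:
  t=0 PE[1][2]: acc=0 h=0 v=0
  t=1 PE[1][2]: acc=0 h=0 v=0
  t=2 PE[1][2]: acc=0 h=0 v=0
  t=3 PE[1][2]: acc=38 h=3 v=38
— OS: 2×3; PE[1][2] trace:
  t=0 PE[1][2]: acc=0 h=0 v=0
  t=1 PE[1][2]: acc=0 h=0 v=0
  t=2 PE[1][2]: acc=0 h=0 v=0
  t=3 PE[1][2]: acc=36 h=9 v=4
— RS: 2×2 array has no PE[1][2].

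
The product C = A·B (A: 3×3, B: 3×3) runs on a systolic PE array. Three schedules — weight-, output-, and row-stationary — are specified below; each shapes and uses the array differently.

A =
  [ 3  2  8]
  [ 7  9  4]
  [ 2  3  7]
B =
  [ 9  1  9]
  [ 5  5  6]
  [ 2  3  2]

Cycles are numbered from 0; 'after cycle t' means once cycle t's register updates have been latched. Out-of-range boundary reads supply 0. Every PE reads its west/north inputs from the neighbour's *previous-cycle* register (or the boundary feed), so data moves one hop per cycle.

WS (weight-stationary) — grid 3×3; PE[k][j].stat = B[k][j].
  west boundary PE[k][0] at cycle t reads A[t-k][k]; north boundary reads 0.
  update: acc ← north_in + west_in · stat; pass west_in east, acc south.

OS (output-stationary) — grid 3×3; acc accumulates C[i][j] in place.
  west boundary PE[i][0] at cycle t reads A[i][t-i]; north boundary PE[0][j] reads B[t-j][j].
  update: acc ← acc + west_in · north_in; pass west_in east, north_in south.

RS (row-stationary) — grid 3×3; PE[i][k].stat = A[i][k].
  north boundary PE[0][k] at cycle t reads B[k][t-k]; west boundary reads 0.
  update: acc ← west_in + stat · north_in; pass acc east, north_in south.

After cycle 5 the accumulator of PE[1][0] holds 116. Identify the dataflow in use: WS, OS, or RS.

dataflow = OS

WS [3×3] PE[1][0] across cycles:
  after 0 — PE[1][0] acc=0, pass-E 0, pass-S 0
  after 1 — PE[1][0] acc=37, pass-E 2, pass-S 37
  after 2 — PE[1][0] acc=108, pass-E 9, pass-S 108
  after 3 — PE[1][0] acc=33, pass-E 3, pass-S 33
  after 4 — PE[1][0] acc=0, pass-E 0, pass-S 0
  after 5 — PE[1][0] acc=0, pass-E 0, pass-S 0
OS [3×3] PE[1][0] across cycles:
  after 0 — PE[1][0] acc=0, pass-E 0, pass-S 0
  after 1 — PE[1][0] acc=63, pass-E 7, pass-S 9
  after 2 — PE[1][0] acc=108, pass-E 9, pass-S 5
  after 3 — PE[1][0] acc=116, pass-E 4, pass-S 2
  after 4 — PE[1][0] acc=116, pass-E 0, pass-S 0
  after 5 — PE[1][0] acc=116, pass-E 0, pass-S 0
RS [3×3] PE[1][0] across cycles:
  after 0 — PE[1][0] acc=0, pass-E 0, pass-S 0
  after 1 — PE[1][0] acc=63, pass-E 63, pass-S 9
  after 2 — PE[1][0] acc=7, pass-E 7, pass-S 1
  after 3 — PE[1][0] acc=63, pass-E 63, pass-S 9
  after 4 — PE[1][0] acc=0, pass-E 0, pass-S 0
  after 5 — PE[1][0] acc=0, pass-E 0, pass-S 0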